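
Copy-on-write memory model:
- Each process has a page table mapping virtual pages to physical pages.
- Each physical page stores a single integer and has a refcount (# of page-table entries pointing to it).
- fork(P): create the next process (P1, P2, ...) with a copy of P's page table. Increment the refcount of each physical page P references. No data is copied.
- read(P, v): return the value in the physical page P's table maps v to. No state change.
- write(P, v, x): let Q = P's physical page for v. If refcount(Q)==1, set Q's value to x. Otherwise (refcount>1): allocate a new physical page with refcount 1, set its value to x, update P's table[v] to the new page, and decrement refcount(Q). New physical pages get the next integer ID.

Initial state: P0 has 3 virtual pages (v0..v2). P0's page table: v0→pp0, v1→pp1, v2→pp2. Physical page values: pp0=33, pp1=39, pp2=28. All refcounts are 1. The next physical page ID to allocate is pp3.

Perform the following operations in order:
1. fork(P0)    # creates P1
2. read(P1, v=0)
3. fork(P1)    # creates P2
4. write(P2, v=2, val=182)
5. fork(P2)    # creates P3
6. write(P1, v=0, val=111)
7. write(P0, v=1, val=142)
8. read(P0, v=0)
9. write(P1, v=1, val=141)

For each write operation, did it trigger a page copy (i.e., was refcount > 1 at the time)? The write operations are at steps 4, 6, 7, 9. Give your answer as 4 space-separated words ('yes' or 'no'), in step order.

Op 1: fork(P0) -> P1. 3 ppages; refcounts: pp0:2 pp1:2 pp2:2
Op 2: read(P1, v0) -> 33. No state change.
Op 3: fork(P1) -> P2. 3 ppages; refcounts: pp0:3 pp1:3 pp2:3
Op 4: write(P2, v2, 182). refcount(pp2)=3>1 -> COPY to pp3. 4 ppages; refcounts: pp0:3 pp1:3 pp2:2 pp3:1
Op 5: fork(P2) -> P3. 4 ppages; refcounts: pp0:4 pp1:4 pp2:2 pp3:2
Op 6: write(P1, v0, 111). refcount(pp0)=4>1 -> COPY to pp4. 5 ppages; refcounts: pp0:3 pp1:4 pp2:2 pp3:2 pp4:1
Op 7: write(P0, v1, 142). refcount(pp1)=4>1 -> COPY to pp5. 6 ppages; refcounts: pp0:3 pp1:3 pp2:2 pp3:2 pp4:1 pp5:1
Op 8: read(P0, v0) -> 33. No state change.
Op 9: write(P1, v1, 141). refcount(pp1)=3>1 -> COPY to pp6. 7 ppages; refcounts: pp0:3 pp1:2 pp2:2 pp3:2 pp4:1 pp5:1 pp6:1

yes yes yes yes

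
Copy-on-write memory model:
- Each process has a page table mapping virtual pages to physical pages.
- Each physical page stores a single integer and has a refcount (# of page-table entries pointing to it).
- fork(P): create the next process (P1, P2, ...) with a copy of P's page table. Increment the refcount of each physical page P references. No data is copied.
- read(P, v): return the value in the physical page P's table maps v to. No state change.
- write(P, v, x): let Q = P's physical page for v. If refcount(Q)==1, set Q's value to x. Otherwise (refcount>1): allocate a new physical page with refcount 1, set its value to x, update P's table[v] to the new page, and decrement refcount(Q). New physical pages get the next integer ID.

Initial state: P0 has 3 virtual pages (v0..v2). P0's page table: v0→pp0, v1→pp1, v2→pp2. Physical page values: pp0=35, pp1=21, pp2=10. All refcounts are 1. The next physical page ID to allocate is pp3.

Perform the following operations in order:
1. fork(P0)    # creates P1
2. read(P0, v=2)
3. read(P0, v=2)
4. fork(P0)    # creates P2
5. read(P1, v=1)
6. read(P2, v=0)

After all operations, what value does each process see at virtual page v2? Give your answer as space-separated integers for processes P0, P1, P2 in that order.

Op 1: fork(P0) -> P1. 3 ppages; refcounts: pp0:2 pp1:2 pp2:2
Op 2: read(P0, v2) -> 10. No state change.
Op 3: read(P0, v2) -> 10. No state change.
Op 4: fork(P0) -> P2. 3 ppages; refcounts: pp0:3 pp1:3 pp2:3
Op 5: read(P1, v1) -> 21. No state change.
Op 6: read(P2, v0) -> 35. No state change.
P0: v2 -> pp2 = 10
P1: v2 -> pp2 = 10
P2: v2 -> pp2 = 10

Answer: 10 10 10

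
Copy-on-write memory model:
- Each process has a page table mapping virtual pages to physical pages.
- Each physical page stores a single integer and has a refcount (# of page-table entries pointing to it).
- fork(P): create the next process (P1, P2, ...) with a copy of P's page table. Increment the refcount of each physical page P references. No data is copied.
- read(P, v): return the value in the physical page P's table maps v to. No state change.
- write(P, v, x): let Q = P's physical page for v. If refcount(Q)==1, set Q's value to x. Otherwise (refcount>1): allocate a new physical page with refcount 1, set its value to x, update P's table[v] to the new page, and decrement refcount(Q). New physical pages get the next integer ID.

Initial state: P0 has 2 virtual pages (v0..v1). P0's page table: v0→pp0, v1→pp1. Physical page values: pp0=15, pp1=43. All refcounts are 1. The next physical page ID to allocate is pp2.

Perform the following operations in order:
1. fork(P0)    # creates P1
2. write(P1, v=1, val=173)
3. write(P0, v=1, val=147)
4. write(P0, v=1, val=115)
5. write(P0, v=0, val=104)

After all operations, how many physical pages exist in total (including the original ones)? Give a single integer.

Op 1: fork(P0) -> P1. 2 ppages; refcounts: pp0:2 pp1:2
Op 2: write(P1, v1, 173). refcount(pp1)=2>1 -> COPY to pp2. 3 ppages; refcounts: pp0:2 pp1:1 pp2:1
Op 3: write(P0, v1, 147). refcount(pp1)=1 -> write in place. 3 ppages; refcounts: pp0:2 pp1:1 pp2:1
Op 4: write(P0, v1, 115). refcount(pp1)=1 -> write in place. 3 ppages; refcounts: pp0:2 pp1:1 pp2:1
Op 5: write(P0, v0, 104). refcount(pp0)=2>1 -> COPY to pp3. 4 ppages; refcounts: pp0:1 pp1:1 pp2:1 pp3:1

Answer: 4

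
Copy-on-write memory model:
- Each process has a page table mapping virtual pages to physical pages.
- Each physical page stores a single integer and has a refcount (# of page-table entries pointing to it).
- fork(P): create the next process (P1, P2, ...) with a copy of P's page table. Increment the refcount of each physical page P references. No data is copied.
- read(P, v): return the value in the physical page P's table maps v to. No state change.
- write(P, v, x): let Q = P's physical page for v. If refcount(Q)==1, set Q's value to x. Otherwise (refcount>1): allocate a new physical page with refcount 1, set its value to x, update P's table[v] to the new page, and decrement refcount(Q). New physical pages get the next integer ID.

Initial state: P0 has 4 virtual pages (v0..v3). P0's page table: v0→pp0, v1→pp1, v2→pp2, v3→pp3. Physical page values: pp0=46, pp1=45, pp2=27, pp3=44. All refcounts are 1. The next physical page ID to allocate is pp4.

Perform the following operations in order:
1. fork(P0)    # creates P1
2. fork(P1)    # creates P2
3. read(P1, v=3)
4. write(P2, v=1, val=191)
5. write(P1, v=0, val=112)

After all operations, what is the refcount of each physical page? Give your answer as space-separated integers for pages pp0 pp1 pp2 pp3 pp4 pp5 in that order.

Op 1: fork(P0) -> P1. 4 ppages; refcounts: pp0:2 pp1:2 pp2:2 pp3:2
Op 2: fork(P1) -> P2. 4 ppages; refcounts: pp0:3 pp1:3 pp2:3 pp3:3
Op 3: read(P1, v3) -> 44. No state change.
Op 4: write(P2, v1, 191). refcount(pp1)=3>1 -> COPY to pp4. 5 ppages; refcounts: pp0:3 pp1:2 pp2:3 pp3:3 pp4:1
Op 5: write(P1, v0, 112). refcount(pp0)=3>1 -> COPY to pp5. 6 ppages; refcounts: pp0:2 pp1:2 pp2:3 pp3:3 pp4:1 pp5:1

Answer: 2 2 3 3 1 1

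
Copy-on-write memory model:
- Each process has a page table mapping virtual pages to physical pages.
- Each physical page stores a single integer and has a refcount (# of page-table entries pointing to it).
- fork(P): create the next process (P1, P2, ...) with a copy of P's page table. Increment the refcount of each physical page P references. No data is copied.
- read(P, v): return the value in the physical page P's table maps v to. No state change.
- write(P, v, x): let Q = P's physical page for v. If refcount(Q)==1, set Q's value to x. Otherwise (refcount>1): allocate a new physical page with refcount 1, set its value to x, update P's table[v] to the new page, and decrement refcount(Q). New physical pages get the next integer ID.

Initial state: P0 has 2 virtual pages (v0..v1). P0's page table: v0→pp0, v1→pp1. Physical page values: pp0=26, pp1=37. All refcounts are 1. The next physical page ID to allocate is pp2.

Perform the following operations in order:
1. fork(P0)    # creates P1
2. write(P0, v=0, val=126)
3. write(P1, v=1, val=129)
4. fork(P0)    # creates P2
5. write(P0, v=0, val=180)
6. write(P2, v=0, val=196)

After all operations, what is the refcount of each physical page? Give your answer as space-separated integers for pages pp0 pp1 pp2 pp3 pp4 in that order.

Op 1: fork(P0) -> P1. 2 ppages; refcounts: pp0:2 pp1:2
Op 2: write(P0, v0, 126). refcount(pp0)=2>1 -> COPY to pp2. 3 ppages; refcounts: pp0:1 pp1:2 pp2:1
Op 3: write(P1, v1, 129). refcount(pp1)=2>1 -> COPY to pp3. 4 ppages; refcounts: pp0:1 pp1:1 pp2:1 pp3:1
Op 4: fork(P0) -> P2. 4 ppages; refcounts: pp0:1 pp1:2 pp2:2 pp3:1
Op 5: write(P0, v0, 180). refcount(pp2)=2>1 -> COPY to pp4. 5 ppages; refcounts: pp0:1 pp1:2 pp2:1 pp3:1 pp4:1
Op 6: write(P2, v0, 196). refcount(pp2)=1 -> write in place. 5 ppages; refcounts: pp0:1 pp1:2 pp2:1 pp3:1 pp4:1

Answer: 1 2 1 1 1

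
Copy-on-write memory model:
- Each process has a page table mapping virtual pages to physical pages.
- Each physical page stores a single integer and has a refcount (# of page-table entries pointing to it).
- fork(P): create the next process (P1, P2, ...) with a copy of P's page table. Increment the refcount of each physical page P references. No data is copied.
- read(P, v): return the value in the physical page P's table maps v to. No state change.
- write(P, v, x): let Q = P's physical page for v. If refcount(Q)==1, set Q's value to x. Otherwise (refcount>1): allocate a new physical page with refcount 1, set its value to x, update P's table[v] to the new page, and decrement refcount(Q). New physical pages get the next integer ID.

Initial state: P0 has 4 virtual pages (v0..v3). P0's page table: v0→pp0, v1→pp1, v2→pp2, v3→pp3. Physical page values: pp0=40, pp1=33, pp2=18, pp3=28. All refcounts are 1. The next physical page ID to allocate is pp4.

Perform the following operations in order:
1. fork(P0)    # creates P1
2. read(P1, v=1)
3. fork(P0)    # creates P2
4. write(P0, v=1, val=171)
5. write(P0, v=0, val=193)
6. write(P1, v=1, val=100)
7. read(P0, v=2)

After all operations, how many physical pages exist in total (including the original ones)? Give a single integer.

Answer: 7

Derivation:
Op 1: fork(P0) -> P1. 4 ppages; refcounts: pp0:2 pp1:2 pp2:2 pp3:2
Op 2: read(P1, v1) -> 33. No state change.
Op 3: fork(P0) -> P2. 4 ppages; refcounts: pp0:3 pp1:3 pp2:3 pp3:3
Op 4: write(P0, v1, 171). refcount(pp1)=3>1 -> COPY to pp4. 5 ppages; refcounts: pp0:3 pp1:2 pp2:3 pp3:3 pp4:1
Op 5: write(P0, v0, 193). refcount(pp0)=3>1 -> COPY to pp5. 6 ppages; refcounts: pp0:2 pp1:2 pp2:3 pp3:3 pp4:1 pp5:1
Op 6: write(P1, v1, 100). refcount(pp1)=2>1 -> COPY to pp6. 7 ppages; refcounts: pp0:2 pp1:1 pp2:3 pp3:3 pp4:1 pp5:1 pp6:1
Op 7: read(P0, v2) -> 18. No state change.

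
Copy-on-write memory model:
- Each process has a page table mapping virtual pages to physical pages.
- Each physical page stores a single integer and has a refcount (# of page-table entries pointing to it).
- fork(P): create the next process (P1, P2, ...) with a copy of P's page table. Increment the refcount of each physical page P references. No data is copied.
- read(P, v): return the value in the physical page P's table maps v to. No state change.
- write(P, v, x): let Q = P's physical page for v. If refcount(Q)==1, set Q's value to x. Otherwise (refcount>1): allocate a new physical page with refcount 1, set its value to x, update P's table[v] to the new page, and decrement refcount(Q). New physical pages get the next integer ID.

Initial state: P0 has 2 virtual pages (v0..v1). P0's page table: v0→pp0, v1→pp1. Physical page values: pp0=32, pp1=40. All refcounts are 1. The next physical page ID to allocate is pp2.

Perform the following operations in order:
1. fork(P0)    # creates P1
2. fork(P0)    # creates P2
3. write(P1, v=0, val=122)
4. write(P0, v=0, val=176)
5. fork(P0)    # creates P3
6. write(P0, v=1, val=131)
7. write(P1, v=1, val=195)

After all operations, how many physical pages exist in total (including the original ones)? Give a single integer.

Op 1: fork(P0) -> P1. 2 ppages; refcounts: pp0:2 pp1:2
Op 2: fork(P0) -> P2. 2 ppages; refcounts: pp0:3 pp1:3
Op 3: write(P1, v0, 122). refcount(pp0)=3>1 -> COPY to pp2. 3 ppages; refcounts: pp0:2 pp1:3 pp2:1
Op 4: write(P0, v0, 176). refcount(pp0)=2>1 -> COPY to pp3. 4 ppages; refcounts: pp0:1 pp1:3 pp2:1 pp3:1
Op 5: fork(P0) -> P3. 4 ppages; refcounts: pp0:1 pp1:4 pp2:1 pp3:2
Op 6: write(P0, v1, 131). refcount(pp1)=4>1 -> COPY to pp4. 5 ppages; refcounts: pp0:1 pp1:3 pp2:1 pp3:2 pp4:1
Op 7: write(P1, v1, 195). refcount(pp1)=3>1 -> COPY to pp5. 6 ppages; refcounts: pp0:1 pp1:2 pp2:1 pp3:2 pp4:1 pp5:1

Answer: 6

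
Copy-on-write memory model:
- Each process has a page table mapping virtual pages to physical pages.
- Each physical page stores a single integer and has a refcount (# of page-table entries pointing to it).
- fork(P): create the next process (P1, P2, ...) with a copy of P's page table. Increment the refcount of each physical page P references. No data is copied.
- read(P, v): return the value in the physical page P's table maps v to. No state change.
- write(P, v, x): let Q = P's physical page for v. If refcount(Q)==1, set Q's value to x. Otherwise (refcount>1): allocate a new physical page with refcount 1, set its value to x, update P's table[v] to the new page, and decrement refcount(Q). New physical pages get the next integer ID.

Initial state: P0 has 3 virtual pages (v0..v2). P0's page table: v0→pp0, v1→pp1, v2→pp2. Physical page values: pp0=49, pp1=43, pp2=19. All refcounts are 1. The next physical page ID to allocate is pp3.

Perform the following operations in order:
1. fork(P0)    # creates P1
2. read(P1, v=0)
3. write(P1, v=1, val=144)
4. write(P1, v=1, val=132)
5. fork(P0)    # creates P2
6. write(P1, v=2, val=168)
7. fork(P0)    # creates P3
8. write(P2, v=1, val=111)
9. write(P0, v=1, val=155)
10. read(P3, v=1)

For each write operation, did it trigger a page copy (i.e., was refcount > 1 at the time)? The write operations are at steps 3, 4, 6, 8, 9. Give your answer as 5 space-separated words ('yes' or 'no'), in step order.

Op 1: fork(P0) -> P1. 3 ppages; refcounts: pp0:2 pp1:2 pp2:2
Op 2: read(P1, v0) -> 49. No state change.
Op 3: write(P1, v1, 144). refcount(pp1)=2>1 -> COPY to pp3. 4 ppages; refcounts: pp0:2 pp1:1 pp2:2 pp3:1
Op 4: write(P1, v1, 132). refcount(pp3)=1 -> write in place. 4 ppages; refcounts: pp0:2 pp1:1 pp2:2 pp3:1
Op 5: fork(P0) -> P2. 4 ppages; refcounts: pp0:3 pp1:2 pp2:3 pp3:1
Op 6: write(P1, v2, 168). refcount(pp2)=3>1 -> COPY to pp4. 5 ppages; refcounts: pp0:3 pp1:2 pp2:2 pp3:1 pp4:1
Op 7: fork(P0) -> P3. 5 ppages; refcounts: pp0:4 pp1:3 pp2:3 pp3:1 pp4:1
Op 8: write(P2, v1, 111). refcount(pp1)=3>1 -> COPY to pp5. 6 ppages; refcounts: pp0:4 pp1:2 pp2:3 pp3:1 pp4:1 pp5:1
Op 9: write(P0, v1, 155). refcount(pp1)=2>1 -> COPY to pp6. 7 ppages; refcounts: pp0:4 pp1:1 pp2:3 pp3:1 pp4:1 pp5:1 pp6:1
Op 10: read(P3, v1) -> 43. No state change.

yes no yes yes yes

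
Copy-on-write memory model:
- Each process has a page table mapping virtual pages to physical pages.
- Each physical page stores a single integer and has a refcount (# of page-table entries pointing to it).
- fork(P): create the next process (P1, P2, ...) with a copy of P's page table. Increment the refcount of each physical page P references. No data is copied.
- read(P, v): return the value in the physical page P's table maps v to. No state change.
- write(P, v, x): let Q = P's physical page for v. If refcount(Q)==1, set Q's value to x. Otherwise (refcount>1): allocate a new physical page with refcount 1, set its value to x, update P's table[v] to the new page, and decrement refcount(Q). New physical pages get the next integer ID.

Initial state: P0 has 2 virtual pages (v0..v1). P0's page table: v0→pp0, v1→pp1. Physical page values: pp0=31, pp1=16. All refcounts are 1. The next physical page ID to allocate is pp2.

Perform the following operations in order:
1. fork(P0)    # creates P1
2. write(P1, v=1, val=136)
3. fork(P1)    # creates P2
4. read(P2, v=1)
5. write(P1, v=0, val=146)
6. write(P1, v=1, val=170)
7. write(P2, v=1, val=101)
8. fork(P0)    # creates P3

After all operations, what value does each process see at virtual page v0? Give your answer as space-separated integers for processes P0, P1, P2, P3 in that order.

Answer: 31 146 31 31

Derivation:
Op 1: fork(P0) -> P1. 2 ppages; refcounts: pp0:2 pp1:2
Op 2: write(P1, v1, 136). refcount(pp1)=2>1 -> COPY to pp2. 3 ppages; refcounts: pp0:2 pp1:1 pp2:1
Op 3: fork(P1) -> P2. 3 ppages; refcounts: pp0:3 pp1:1 pp2:2
Op 4: read(P2, v1) -> 136. No state change.
Op 5: write(P1, v0, 146). refcount(pp0)=3>1 -> COPY to pp3. 4 ppages; refcounts: pp0:2 pp1:1 pp2:2 pp3:1
Op 6: write(P1, v1, 170). refcount(pp2)=2>1 -> COPY to pp4. 5 ppages; refcounts: pp0:2 pp1:1 pp2:1 pp3:1 pp4:1
Op 7: write(P2, v1, 101). refcount(pp2)=1 -> write in place. 5 ppages; refcounts: pp0:2 pp1:1 pp2:1 pp3:1 pp4:1
Op 8: fork(P0) -> P3. 5 ppages; refcounts: pp0:3 pp1:2 pp2:1 pp3:1 pp4:1
P0: v0 -> pp0 = 31
P1: v0 -> pp3 = 146
P2: v0 -> pp0 = 31
P3: v0 -> pp0 = 31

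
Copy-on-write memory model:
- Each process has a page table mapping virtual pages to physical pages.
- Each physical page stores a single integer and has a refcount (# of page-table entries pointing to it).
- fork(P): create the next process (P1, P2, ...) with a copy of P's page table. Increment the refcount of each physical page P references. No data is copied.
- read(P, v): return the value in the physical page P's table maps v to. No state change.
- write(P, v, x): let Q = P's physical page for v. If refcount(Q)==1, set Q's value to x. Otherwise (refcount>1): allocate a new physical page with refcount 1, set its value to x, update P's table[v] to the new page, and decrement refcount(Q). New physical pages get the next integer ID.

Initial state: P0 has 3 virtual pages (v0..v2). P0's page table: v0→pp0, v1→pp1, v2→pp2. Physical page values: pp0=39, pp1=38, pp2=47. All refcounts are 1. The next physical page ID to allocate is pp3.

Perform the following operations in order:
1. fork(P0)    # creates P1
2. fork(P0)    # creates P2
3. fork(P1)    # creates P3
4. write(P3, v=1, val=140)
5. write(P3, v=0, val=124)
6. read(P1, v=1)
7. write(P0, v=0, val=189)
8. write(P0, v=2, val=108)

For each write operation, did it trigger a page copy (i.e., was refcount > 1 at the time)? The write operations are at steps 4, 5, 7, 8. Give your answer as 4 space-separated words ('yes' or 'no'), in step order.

Op 1: fork(P0) -> P1. 3 ppages; refcounts: pp0:2 pp1:2 pp2:2
Op 2: fork(P0) -> P2. 3 ppages; refcounts: pp0:3 pp1:3 pp2:3
Op 3: fork(P1) -> P3. 3 ppages; refcounts: pp0:4 pp1:4 pp2:4
Op 4: write(P3, v1, 140). refcount(pp1)=4>1 -> COPY to pp3. 4 ppages; refcounts: pp0:4 pp1:3 pp2:4 pp3:1
Op 5: write(P3, v0, 124). refcount(pp0)=4>1 -> COPY to pp4. 5 ppages; refcounts: pp0:3 pp1:3 pp2:4 pp3:1 pp4:1
Op 6: read(P1, v1) -> 38. No state change.
Op 7: write(P0, v0, 189). refcount(pp0)=3>1 -> COPY to pp5. 6 ppages; refcounts: pp0:2 pp1:3 pp2:4 pp3:1 pp4:1 pp5:1
Op 8: write(P0, v2, 108). refcount(pp2)=4>1 -> COPY to pp6. 7 ppages; refcounts: pp0:2 pp1:3 pp2:3 pp3:1 pp4:1 pp5:1 pp6:1

yes yes yes yes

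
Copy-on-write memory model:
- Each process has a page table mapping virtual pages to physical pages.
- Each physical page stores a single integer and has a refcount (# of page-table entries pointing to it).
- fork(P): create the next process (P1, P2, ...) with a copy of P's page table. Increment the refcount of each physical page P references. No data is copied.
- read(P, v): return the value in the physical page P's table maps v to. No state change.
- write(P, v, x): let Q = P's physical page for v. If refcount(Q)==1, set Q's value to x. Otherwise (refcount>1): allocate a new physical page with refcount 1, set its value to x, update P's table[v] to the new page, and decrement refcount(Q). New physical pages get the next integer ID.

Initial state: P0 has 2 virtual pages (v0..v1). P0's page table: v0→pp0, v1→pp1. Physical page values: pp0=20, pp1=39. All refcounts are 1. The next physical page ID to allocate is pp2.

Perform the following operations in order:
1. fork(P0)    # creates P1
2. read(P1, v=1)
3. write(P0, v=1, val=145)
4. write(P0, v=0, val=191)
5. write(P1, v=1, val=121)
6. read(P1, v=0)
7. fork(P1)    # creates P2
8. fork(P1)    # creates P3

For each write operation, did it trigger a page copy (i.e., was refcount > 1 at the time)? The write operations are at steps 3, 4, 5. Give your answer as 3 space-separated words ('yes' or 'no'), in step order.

Op 1: fork(P0) -> P1. 2 ppages; refcounts: pp0:2 pp1:2
Op 2: read(P1, v1) -> 39. No state change.
Op 3: write(P0, v1, 145). refcount(pp1)=2>1 -> COPY to pp2. 3 ppages; refcounts: pp0:2 pp1:1 pp2:1
Op 4: write(P0, v0, 191). refcount(pp0)=2>1 -> COPY to pp3. 4 ppages; refcounts: pp0:1 pp1:1 pp2:1 pp3:1
Op 5: write(P1, v1, 121). refcount(pp1)=1 -> write in place. 4 ppages; refcounts: pp0:1 pp1:1 pp2:1 pp3:1
Op 6: read(P1, v0) -> 20. No state change.
Op 7: fork(P1) -> P2. 4 ppages; refcounts: pp0:2 pp1:2 pp2:1 pp3:1
Op 8: fork(P1) -> P3. 4 ppages; refcounts: pp0:3 pp1:3 pp2:1 pp3:1

yes yes no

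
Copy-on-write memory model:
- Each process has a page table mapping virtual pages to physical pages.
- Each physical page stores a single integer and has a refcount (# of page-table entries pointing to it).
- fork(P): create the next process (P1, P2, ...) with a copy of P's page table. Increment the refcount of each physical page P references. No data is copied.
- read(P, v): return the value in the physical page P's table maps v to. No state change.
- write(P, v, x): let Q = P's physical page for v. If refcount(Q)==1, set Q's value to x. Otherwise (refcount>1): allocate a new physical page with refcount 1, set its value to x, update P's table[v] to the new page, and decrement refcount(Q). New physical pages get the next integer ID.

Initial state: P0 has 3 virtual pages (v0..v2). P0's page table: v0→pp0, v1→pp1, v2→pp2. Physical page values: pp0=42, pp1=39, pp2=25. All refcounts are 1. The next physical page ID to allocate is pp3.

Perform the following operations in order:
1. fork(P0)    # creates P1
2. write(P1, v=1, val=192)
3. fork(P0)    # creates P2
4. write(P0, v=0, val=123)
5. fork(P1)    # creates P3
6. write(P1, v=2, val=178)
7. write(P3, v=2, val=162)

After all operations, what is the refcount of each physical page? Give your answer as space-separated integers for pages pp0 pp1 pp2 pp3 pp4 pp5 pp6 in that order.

Answer: 3 2 2 2 1 1 1

Derivation:
Op 1: fork(P0) -> P1. 3 ppages; refcounts: pp0:2 pp1:2 pp2:2
Op 2: write(P1, v1, 192). refcount(pp1)=2>1 -> COPY to pp3. 4 ppages; refcounts: pp0:2 pp1:1 pp2:2 pp3:1
Op 3: fork(P0) -> P2. 4 ppages; refcounts: pp0:3 pp1:2 pp2:3 pp3:1
Op 4: write(P0, v0, 123). refcount(pp0)=3>1 -> COPY to pp4. 5 ppages; refcounts: pp0:2 pp1:2 pp2:3 pp3:1 pp4:1
Op 5: fork(P1) -> P3. 5 ppages; refcounts: pp0:3 pp1:2 pp2:4 pp3:2 pp4:1
Op 6: write(P1, v2, 178). refcount(pp2)=4>1 -> COPY to pp5. 6 ppages; refcounts: pp0:3 pp1:2 pp2:3 pp3:2 pp4:1 pp5:1
Op 7: write(P3, v2, 162). refcount(pp2)=3>1 -> COPY to pp6. 7 ppages; refcounts: pp0:3 pp1:2 pp2:2 pp3:2 pp4:1 pp5:1 pp6:1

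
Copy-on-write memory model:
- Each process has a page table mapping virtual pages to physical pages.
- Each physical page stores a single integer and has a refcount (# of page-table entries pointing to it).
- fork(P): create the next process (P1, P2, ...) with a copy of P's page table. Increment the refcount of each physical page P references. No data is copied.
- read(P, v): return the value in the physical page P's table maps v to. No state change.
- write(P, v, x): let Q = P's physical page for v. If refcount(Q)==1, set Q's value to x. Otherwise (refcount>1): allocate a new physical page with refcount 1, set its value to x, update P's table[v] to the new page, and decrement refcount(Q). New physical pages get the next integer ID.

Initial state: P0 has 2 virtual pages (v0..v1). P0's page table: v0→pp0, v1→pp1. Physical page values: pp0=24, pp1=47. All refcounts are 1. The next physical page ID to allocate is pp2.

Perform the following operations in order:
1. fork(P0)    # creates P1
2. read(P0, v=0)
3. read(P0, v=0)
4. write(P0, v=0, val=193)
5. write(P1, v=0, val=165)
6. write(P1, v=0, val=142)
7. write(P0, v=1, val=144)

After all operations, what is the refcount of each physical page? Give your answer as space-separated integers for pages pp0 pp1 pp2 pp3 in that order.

Op 1: fork(P0) -> P1. 2 ppages; refcounts: pp0:2 pp1:2
Op 2: read(P0, v0) -> 24. No state change.
Op 3: read(P0, v0) -> 24. No state change.
Op 4: write(P0, v0, 193). refcount(pp0)=2>1 -> COPY to pp2. 3 ppages; refcounts: pp0:1 pp1:2 pp2:1
Op 5: write(P1, v0, 165). refcount(pp0)=1 -> write in place. 3 ppages; refcounts: pp0:1 pp1:2 pp2:1
Op 6: write(P1, v0, 142). refcount(pp0)=1 -> write in place. 3 ppages; refcounts: pp0:1 pp1:2 pp2:1
Op 7: write(P0, v1, 144). refcount(pp1)=2>1 -> COPY to pp3. 4 ppages; refcounts: pp0:1 pp1:1 pp2:1 pp3:1

Answer: 1 1 1 1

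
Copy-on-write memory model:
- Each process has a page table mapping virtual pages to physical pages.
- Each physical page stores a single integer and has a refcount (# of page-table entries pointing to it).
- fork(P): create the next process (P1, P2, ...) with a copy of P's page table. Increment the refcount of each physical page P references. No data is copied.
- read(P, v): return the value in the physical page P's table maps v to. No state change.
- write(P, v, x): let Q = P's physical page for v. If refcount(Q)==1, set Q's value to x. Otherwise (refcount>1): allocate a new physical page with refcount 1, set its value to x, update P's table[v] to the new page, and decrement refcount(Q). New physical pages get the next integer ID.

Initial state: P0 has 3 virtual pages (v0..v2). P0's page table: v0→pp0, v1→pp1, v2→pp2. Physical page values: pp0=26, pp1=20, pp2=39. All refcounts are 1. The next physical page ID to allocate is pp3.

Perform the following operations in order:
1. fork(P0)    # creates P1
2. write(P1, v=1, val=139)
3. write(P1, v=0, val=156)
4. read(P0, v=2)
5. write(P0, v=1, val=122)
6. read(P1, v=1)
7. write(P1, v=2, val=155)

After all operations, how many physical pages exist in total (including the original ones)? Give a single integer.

Op 1: fork(P0) -> P1. 3 ppages; refcounts: pp0:2 pp1:2 pp2:2
Op 2: write(P1, v1, 139). refcount(pp1)=2>1 -> COPY to pp3. 4 ppages; refcounts: pp0:2 pp1:1 pp2:2 pp3:1
Op 3: write(P1, v0, 156). refcount(pp0)=2>1 -> COPY to pp4. 5 ppages; refcounts: pp0:1 pp1:1 pp2:2 pp3:1 pp4:1
Op 4: read(P0, v2) -> 39. No state change.
Op 5: write(P0, v1, 122). refcount(pp1)=1 -> write in place. 5 ppages; refcounts: pp0:1 pp1:1 pp2:2 pp3:1 pp4:1
Op 6: read(P1, v1) -> 139. No state change.
Op 7: write(P1, v2, 155). refcount(pp2)=2>1 -> COPY to pp5. 6 ppages; refcounts: pp0:1 pp1:1 pp2:1 pp3:1 pp4:1 pp5:1

Answer: 6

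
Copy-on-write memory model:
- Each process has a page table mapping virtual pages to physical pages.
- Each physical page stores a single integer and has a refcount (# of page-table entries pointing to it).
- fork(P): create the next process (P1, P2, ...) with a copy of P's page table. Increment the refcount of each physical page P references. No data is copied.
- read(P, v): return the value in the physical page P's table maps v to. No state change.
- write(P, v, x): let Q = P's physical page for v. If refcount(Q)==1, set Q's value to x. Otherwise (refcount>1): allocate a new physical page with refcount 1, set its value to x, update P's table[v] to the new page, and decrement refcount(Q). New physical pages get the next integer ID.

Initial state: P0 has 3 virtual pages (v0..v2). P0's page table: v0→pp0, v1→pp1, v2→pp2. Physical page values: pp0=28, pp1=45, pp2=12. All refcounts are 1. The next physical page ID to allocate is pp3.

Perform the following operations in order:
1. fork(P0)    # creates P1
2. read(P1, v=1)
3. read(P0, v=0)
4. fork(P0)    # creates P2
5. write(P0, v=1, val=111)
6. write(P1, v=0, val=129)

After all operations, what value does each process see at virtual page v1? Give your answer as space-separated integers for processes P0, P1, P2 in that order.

Op 1: fork(P0) -> P1. 3 ppages; refcounts: pp0:2 pp1:2 pp2:2
Op 2: read(P1, v1) -> 45. No state change.
Op 3: read(P0, v0) -> 28. No state change.
Op 4: fork(P0) -> P2. 3 ppages; refcounts: pp0:3 pp1:3 pp2:3
Op 5: write(P0, v1, 111). refcount(pp1)=3>1 -> COPY to pp3. 4 ppages; refcounts: pp0:3 pp1:2 pp2:3 pp3:1
Op 6: write(P1, v0, 129). refcount(pp0)=3>1 -> COPY to pp4. 5 ppages; refcounts: pp0:2 pp1:2 pp2:3 pp3:1 pp4:1
P0: v1 -> pp3 = 111
P1: v1 -> pp1 = 45
P2: v1 -> pp1 = 45

Answer: 111 45 45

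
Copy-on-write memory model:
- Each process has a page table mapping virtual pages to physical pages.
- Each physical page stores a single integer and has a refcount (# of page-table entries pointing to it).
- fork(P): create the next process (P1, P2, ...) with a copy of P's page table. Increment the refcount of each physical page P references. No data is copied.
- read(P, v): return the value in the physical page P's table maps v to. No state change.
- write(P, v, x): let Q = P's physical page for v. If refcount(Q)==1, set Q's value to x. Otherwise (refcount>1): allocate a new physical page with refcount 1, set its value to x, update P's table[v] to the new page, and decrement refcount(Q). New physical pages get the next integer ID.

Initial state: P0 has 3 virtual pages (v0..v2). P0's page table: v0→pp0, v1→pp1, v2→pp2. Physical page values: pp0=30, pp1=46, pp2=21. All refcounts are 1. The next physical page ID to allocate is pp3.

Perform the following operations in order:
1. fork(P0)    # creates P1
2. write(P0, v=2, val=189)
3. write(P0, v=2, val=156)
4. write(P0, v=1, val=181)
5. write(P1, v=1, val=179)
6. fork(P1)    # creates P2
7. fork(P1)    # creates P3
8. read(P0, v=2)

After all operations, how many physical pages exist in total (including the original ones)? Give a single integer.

Answer: 5

Derivation:
Op 1: fork(P0) -> P1. 3 ppages; refcounts: pp0:2 pp1:2 pp2:2
Op 2: write(P0, v2, 189). refcount(pp2)=2>1 -> COPY to pp3. 4 ppages; refcounts: pp0:2 pp1:2 pp2:1 pp3:1
Op 3: write(P0, v2, 156). refcount(pp3)=1 -> write in place. 4 ppages; refcounts: pp0:2 pp1:2 pp2:1 pp3:1
Op 4: write(P0, v1, 181). refcount(pp1)=2>1 -> COPY to pp4. 5 ppages; refcounts: pp0:2 pp1:1 pp2:1 pp3:1 pp4:1
Op 5: write(P1, v1, 179). refcount(pp1)=1 -> write in place. 5 ppages; refcounts: pp0:2 pp1:1 pp2:1 pp3:1 pp4:1
Op 6: fork(P1) -> P2. 5 ppages; refcounts: pp0:3 pp1:2 pp2:2 pp3:1 pp4:1
Op 7: fork(P1) -> P3. 5 ppages; refcounts: pp0:4 pp1:3 pp2:3 pp3:1 pp4:1
Op 8: read(P0, v2) -> 156. No state change.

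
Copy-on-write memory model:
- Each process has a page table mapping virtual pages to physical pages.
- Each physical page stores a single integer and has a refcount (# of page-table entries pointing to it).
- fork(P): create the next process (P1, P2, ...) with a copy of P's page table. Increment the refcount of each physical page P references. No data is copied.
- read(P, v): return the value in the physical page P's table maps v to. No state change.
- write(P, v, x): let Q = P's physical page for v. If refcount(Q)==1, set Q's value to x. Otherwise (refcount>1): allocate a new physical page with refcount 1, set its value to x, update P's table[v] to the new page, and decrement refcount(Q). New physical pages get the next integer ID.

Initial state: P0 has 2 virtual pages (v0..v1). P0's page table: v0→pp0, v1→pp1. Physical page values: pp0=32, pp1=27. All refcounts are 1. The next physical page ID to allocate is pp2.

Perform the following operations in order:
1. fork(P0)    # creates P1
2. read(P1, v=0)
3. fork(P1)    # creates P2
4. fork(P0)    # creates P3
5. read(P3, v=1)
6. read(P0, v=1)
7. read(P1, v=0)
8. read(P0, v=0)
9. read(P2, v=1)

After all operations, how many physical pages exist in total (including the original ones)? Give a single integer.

Answer: 2

Derivation:
Op 1: fork(P0) -> P1. 2 ppages; refcounts: pp0:2 pp1:2
Op 2: read(P1, v0) -> 32. No state change.
Op 3: fork(P1) -> P2. 2 ppages; refcounts: pp0:3 pp1:3
Op 4: fork(P0) -> P3. 2 ppages; refcounts: pp0:4 pp1:4
Op 5: read(P3, v1) -> 27. No state change.
Op 6: read(P0, v1) -> 27. No state change.
Op 7: read(P1, v0) -> 32. No state change.
Op 8: read(P0, v0) -> 32. No state change.
Op 9: read(P2, v1) -> 27. No state change.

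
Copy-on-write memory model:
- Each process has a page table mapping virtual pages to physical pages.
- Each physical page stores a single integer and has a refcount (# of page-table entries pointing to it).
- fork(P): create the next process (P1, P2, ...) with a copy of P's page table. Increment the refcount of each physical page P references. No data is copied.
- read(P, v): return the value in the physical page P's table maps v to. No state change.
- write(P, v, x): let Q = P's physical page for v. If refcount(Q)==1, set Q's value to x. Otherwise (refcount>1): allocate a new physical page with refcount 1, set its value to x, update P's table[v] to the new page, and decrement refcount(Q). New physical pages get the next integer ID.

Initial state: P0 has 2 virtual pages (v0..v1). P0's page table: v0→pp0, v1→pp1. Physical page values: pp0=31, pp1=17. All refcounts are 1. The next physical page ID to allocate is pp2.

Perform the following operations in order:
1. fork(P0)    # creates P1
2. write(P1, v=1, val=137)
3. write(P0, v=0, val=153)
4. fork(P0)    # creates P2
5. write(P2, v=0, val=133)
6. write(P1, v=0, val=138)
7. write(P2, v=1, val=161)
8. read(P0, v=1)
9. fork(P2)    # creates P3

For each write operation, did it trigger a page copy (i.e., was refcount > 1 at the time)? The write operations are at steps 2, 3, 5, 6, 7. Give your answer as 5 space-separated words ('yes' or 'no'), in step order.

Op 1: fork(P0) -> P1. 2 ppages; refcounts: pp0:2 pp1:2
Op 2: write(P1, v1, 137). refcount(pp1)=2>1 -> COPY to pp2. 3 ppages; refcounts: pp0:2 pp1:1 pp2:1
Op 3: write(P0, v0, 153). refcount(pp0)=2>1 -> COPY to pp3. 4 ppages; refcounts: pp0:1 pp1:1 pp2:1 pp3:1
Op 4: fork(P0) -> P2. 4 ppages; refcounts: pp0:1 pp1:2 pp2:1 pp3:2
Op 5: write(P2, v0, 133). refcount(pp3)=2>1 -> COPY to pp4. 5 ppages; refcounts: pp0:1 pp1:2 pp2:1 pp3:1 pp4:1
Op 6: write(P1, v0, 138). refcount(pp0)=1 -> write in place. 5 ppages; refcounts: pp0:1 pp1:2 pp2:1 pp3:1 pp4:1
Op 7: write(P2, v1, 161). refcount(pp1)=2>1 -> COPY to pp5. 6 ppages; refcounts: pp0:1 pp1:1 pp2:1 pp3:1 pp4:1 pp5:1
Op 8: read(P0, v1) -> 17. No state change.
Op 9: fork(P2) -> P3. 6 ppages; refcounts: pp0:1 pp1:1 pp2:1 pp3:1 pp4:2 pp5:2

yes yes yes no yes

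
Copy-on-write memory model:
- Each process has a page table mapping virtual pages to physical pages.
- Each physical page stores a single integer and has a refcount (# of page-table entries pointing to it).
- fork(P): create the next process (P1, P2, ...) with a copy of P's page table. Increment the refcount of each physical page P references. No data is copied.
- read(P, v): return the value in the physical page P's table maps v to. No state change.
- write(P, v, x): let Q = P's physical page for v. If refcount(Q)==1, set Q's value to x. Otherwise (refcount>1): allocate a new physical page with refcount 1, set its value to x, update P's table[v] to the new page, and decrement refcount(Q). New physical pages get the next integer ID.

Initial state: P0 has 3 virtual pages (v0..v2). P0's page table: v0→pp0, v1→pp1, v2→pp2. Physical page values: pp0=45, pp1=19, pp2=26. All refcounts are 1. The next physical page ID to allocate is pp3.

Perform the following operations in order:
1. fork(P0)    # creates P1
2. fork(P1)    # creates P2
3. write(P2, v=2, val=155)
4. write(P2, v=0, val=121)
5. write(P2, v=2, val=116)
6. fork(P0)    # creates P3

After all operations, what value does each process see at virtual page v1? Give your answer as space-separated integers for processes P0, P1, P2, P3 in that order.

Op 1: fork(P0) -> P1. 3 ppages; refcounts: pp0:2 pp1:2 pp2:2
Op 2: fork(P1) -> P2. 3 ppages; refcounts: pp0:3 pp1:3 pp2:3
Op 3: write(P2, v2, 155). refcount(pp2)=3>1 -> COPY to pp3. 4 ppages; refcounts: pp0:3 pp1:3 pp2:2 pp3:1
Op 4: write(P2, v0, 121). refcount(pp0)=3>1 -> COPY to pp4. 5 ppages; refcounts: pp0:2 pp1:3 pp2:2 pp3:1 pp4:1
Op 5: write(P2, v2, 116). refcount(pp3)=1 -> write in place. 5 ppages; refcounts: pp0:2 pp1:3 pp2:2 pp3:1 pp4:1
Op 6: fork(P0) -> P3. 5 ppages; refcounts: pp0:3 pp1:4 pp2:3 pp3:1 pp4:1
P0: v1 -> pp1 = 19
P1: v1 -> pp1 = 19
P2: v1 -> pp1 = 19
P3: v1 -> pp1 = 19

Answer: 19 19 19 19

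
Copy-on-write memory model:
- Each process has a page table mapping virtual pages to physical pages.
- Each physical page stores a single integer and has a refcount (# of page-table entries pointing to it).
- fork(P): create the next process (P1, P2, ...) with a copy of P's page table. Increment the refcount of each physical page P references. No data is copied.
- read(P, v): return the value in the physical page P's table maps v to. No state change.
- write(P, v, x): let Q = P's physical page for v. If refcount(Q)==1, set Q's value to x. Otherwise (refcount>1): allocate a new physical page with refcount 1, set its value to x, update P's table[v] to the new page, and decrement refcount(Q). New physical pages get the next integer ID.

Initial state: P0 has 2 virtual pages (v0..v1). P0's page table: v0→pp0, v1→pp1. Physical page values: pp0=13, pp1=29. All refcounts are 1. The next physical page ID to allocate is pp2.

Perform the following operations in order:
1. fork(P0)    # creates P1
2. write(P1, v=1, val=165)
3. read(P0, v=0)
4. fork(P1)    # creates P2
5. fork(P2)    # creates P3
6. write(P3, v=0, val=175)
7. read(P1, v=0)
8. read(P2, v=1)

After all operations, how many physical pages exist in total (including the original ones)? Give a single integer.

Answer: 4

Derivation:
Op 1: fork(P0) -> P1. 2 ppages; refcounts: pp0:2 pp1:2
Op 2: write(P1, v1, 165). refcount(pp1)=2>1 -> COPY to pp2. 3 ppages; refcounts: pp0:2 pp1:1 pp2:1
Op 3: read(P0, v0) -> 13. No state change.
Op 4: fork(P1) -> P2. 3 ppages; refcounts: pp0:3 pp1:1 pp2:2
Op 5: fork(P2) -> P3. 3 ppages; refcounts: pp0:4 pp1:1 pp2:3
Op 6: write(P3, v0, 175). refcount(pp0)=4>1 -> COPY to pp3. 4 ppages; refcounts: pp0:3 pp1:1 pp2:3 pp3:1
Op 7: read(P1, v0) -> 13. No state change.
Op 8: read(P2, v1) -> 165. No state change.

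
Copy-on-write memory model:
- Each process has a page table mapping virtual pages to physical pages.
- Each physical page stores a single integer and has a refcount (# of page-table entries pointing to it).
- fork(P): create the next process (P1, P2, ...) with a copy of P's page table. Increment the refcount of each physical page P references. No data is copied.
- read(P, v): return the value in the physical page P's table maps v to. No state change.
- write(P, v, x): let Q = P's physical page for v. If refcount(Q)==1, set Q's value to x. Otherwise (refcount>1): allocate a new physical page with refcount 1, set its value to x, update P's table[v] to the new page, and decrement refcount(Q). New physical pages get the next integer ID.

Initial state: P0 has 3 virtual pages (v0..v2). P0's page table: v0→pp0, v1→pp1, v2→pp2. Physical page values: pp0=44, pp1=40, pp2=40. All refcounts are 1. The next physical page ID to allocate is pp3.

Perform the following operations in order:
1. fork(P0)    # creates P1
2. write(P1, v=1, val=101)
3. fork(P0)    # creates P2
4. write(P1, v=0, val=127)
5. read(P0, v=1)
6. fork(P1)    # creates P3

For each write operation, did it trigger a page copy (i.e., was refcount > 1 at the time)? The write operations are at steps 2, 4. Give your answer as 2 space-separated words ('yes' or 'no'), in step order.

Op 1: fork(P0) -> P1. 3 ppages; refcounts: pp0:2 pp1:2 pp2:2
Op 2: write(P1, v1, 101). refcount(pp1)=2>1 -> COPY to pp3. 4 ppages; refcounts: pp0:2 pp1:1 pp2:2 pp3:1
Op 3: fork(P0) -> P2. 4 ppages; refcounts: pp0:3 pp1:2 pp2:3 pp3:1
Op 4: write(P1, v0, 127). refcount(pp0)=3>1 -> COPY to pp4. 5 ppages; refcounts: pp0:2 pp1:2 pp2:3 pp3:1 pp4:1
Op 5: read(P0, v1) -> 40. No state change.
Op 6: fork(P1) -> P3. 5 ppages; refcounts: pp0:2 pp1:2 pp2:4 pp3:2 pp4:2

yes yes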